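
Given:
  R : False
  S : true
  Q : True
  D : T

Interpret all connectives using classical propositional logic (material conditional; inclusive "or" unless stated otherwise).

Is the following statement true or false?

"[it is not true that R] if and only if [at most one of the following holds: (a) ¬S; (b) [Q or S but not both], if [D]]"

True.

Formalization: ¬R ↔ (¬S ↑ (D → (Q ⊕ S)))

¬R = ¬F = T
¬S = ¬T = F
Q ⊕ S = T ⊕ T = F
D → (Q ⊕ S) = T → F = F
¬S ↑ (D → (Q ⊕ S)) = F ↑ F = T
¬R ↔ (¬S ↑ (D → (Q ⊕ S))) = T ↔ T = T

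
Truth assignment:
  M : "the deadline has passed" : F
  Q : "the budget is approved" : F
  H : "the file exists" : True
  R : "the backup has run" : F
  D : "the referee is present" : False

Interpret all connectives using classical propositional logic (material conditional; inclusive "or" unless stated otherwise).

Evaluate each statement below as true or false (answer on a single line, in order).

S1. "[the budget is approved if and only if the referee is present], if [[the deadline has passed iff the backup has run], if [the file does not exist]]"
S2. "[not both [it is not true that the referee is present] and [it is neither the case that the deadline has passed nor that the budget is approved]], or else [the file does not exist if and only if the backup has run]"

S1 true / S2 true

S1: Formalization: (¬H → (M ↔ R)) → (Q ↔ D)

¬H = ¬T = F
M ↔ R = F ↔ F = T
¬H → (M ↔ R) = F → T = T
Q ↔ D = F ↔ F = T
(¬H → (M ↔ R)) → (Q ↔ D) = T → T = T
Thus S1 is true.

S2: Parsed as (¬D ↑ (M ↓ Q)) ∨ (¬H ↔ R)

¬D = ¬F = T
M ↓ Q = F ↓ F = T
¬D ↑ (M ↓ Q) = T ↑ T = F
¬H = ¬T = F
¬H ↔ R = F ↔ F = T
(¬D ↑ (M ↓ Q)) ∨ (¬H ↔ R) = F ∨ T = T
Hence S2 is true.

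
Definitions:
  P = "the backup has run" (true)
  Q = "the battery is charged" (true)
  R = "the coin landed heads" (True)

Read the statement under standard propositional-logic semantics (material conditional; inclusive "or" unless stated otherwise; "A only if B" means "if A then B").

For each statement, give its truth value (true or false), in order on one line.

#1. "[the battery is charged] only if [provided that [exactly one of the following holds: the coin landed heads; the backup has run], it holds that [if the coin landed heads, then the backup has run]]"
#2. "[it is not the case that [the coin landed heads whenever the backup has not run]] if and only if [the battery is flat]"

#1: Formalization: Q -> ((R xor P) -> (R -> P))

R xor P = True xor True = False
R -> P = True -> True = True
(R xor P) -> (R -> P) = False -> True = True
Q -> ((R xor P) -> (R -> P)) = True -> True = True
Hence #1 is true.

#2: Parsed as not (not P -> R) iff not Q

not P = not True = False
not P -> R = False -> True = True
not (not P -> R) = not True = False
not Q = not True = False
not (not P -> R) iff not Q = False iff False = True
So #2 is true.

#1 T, #2 T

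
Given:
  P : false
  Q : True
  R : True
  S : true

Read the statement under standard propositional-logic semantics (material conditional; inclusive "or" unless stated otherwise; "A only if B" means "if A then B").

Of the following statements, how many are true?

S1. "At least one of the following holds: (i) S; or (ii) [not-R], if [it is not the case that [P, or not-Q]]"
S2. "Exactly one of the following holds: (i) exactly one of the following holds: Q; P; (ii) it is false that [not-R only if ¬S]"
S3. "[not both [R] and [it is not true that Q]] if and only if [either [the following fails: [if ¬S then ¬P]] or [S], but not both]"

S1: Formalization: S ∨ (¬(P ∨ ¬Q) → ¬R)

¬Q = ¬T = F
P ∨ ¬Q = F ∨ F = F
¬(P ∨ ¬Q) = ¬F = T
¬R = ¬T = F
¬(P ∨ ¬Q) → ¬R = T → F = F
S ∨ (¬(P ∨ ¬Q) → ¬R) = T ∨ F = T
Hence S1 is true.

S2: Formalization: (Q ⊕ P) ⊕ ¬(¬R → ¬S)

Q ⊕ P = T ⊕ F = T
¬R = ¬T = F
¬S = ¬T = F
¬R → ¬S = F → F = T
¬(¬R → ¬S) = ¬T = F
(Q ⊕ P) ⊕ ¬(¬R → ¬S) = T ⊕ F = T
Thus S2 is true.

S3: Formalization: (R ↑ ¬Q) ↔ (¬(¬S → ¬P) ⊕ S)

¬Q = ¬T = F
R ↑ ¬Q = T ↑ F = T
¬S = ¬T = F
¬P = ¬F = T
¬S → ¬P = F → T = T
¬(¬S → ¬P) = ¬T = F
¬(¬S → ¬P) ⊕ S = F ⊕ T = T
(R ↑ ¬Q) ↔ (¬(¬S → ¬P) ⊕ S) = T ↔ T = T
Hence S3 is true.

3 of the 3 statements are true (S1, S2, S3).

3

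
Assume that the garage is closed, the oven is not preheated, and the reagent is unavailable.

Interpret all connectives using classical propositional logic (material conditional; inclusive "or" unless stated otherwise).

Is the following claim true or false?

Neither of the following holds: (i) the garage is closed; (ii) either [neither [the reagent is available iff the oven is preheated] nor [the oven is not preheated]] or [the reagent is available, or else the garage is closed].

false

Let V = "the garage is closed" (True), L = "the reagent is available" (False), U = "the oven is preheated" (False).
In symbols: V nor (((L iff U) nor not U) or (L or V))

L iff U = False iff False = True
not U = not False = True
(L iff U) nor not U = True nor True = False
L or V = False or True = True
((L iff U) nor not U) or (L or V) = False or True = True
V nor (((L iff U) nor not U) or (L or V)) = True nor True = False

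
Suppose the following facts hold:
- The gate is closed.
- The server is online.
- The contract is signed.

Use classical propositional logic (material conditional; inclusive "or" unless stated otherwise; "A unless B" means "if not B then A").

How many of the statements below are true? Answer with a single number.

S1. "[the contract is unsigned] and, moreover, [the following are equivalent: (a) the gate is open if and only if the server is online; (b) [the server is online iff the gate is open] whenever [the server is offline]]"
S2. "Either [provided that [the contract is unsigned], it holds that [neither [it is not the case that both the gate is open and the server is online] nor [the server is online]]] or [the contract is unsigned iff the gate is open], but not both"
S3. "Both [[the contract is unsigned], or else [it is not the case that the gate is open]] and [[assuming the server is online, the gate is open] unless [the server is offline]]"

0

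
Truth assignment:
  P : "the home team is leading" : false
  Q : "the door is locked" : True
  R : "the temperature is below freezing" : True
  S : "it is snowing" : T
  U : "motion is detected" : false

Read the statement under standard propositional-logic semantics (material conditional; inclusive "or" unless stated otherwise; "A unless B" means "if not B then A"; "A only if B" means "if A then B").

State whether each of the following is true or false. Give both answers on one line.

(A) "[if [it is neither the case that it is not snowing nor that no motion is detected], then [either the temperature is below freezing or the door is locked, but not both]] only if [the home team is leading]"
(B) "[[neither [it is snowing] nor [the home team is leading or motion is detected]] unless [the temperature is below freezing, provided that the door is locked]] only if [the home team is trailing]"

(A) F; (B) T

(A): This is ((not S nor not U) -> (R xor Q)) -> P.

not S = not True = False
not U = not False = True
not S nor not U = False nor True = False
R xor Q = True xor True = False
(not S nor not U) -> (R xor Q) = False -> False = True
((not S nor not U) -> (R xor Q)) -> P = True -> False = False
So (A) is false.

(B): Formalization: ((S nor (P or U)) or (Q -> R)) -> not P

P or U = False or False = False
S nor (P or U) = True nor False = False
Q -> R = True -> True = True
(S nor (P or U)) or (Q -> R) = False or True = True
not P = not False = True
((S nor (P or U)) or (Q -> R)) -> not P = True -> True = True
Thus (B) is true.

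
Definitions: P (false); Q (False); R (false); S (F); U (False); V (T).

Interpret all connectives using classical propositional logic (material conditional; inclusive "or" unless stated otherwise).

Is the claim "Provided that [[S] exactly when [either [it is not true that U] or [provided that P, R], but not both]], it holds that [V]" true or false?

The statement is true.

This is (S iff (not U xor (P -> R))) -> V.

not U = not False = True
P -> R = False -> False = True
not U xor (P -> R) = True xor True = False
S iff (not U xor (P -> R)) = False iff False = True
(S iff (not U xor (P -> R))) -> V = True -> True = True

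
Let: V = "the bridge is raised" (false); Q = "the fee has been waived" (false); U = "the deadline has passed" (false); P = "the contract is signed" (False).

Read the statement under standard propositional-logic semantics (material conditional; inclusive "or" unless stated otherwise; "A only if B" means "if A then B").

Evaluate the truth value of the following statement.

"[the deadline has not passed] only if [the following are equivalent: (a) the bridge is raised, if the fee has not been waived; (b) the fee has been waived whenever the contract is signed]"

In symbols: not U -> ((not Q -> V) iff (P -> Q))

not U = not False = True
not Q = not False = True
not Q -> V = True -> False = False
P -> Q = False -> False = True
(not Q -> V) iff (P -> Q) = False iff True = False
not U -> ((not Q -> V) iff (P -> Q)) = True -> False = False

False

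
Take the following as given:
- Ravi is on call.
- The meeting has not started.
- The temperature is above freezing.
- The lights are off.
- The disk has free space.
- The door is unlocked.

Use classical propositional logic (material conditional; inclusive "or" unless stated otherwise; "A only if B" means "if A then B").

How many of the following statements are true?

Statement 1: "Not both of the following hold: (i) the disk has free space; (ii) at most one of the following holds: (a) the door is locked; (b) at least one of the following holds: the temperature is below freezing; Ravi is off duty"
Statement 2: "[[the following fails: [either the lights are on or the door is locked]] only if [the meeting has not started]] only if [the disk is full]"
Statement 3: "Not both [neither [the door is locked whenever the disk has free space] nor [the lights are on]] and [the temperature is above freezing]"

0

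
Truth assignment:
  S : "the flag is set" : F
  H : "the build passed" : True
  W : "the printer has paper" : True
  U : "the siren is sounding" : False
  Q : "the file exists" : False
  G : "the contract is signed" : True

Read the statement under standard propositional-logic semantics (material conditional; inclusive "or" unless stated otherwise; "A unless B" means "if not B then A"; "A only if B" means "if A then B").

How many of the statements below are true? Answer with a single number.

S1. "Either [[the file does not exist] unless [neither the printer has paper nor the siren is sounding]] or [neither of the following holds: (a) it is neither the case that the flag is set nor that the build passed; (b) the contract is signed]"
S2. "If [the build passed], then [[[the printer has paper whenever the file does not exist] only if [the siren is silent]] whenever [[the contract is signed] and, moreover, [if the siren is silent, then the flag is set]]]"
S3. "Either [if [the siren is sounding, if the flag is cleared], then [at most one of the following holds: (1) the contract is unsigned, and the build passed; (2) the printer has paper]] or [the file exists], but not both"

3

S1: This is (¬Q ∨ (W ↓ U)) ∨ ((S ↓ H) ↓ G).

¬Q = ¬F = T
W ↓ U = T ↓ F = F
¬Q ∨ (W ↓ U) = T ∨ F = T
S ↓ H = F ↓ T = F
(S ↓ H) ↓ G = F ↓ T = F
(¬Q ∨ (W ↓ U)) ∨ ((S ↓ H) ↓ G) = T ∨ F = T
Hence S1 is true.

S2: This is H → ((G ∧ (¬U → S)) → ((¬Q → W) → ¬U)).

¬U = ¬F = T
¬U → S = T → F = F
G ∧ (¬U → S) = T ∧ F = F
¬Q = ¬F = T
¬Q → W = T → T = T
¬U = ¬F = T
(¬Q → W) → ¬U = T → T = T
(G ∧ (¬U → S)) → ((¬Q → W) → ¬U) = F → T = T
H → ((G ∧ (¬U → S)) → ((¬Q → W) → ¬U)) = T → T = T
So S2 is true.

S3: Parsed as ((¬S → U) → ((¬G ∧ H) ↑ W)) ⊕ Q

¬S = ¬F = T
¬S → U = T → F = F
¬G = ¬T = F
¬G ∧ H = F ∧ T = F
(¬G ∧ H) ↑ W = F ↑ T = T
(¬S → U) → ((¬G ∧ H) ↑ W) = F → T = T
((¬S → U) → ((¬G ∧ H) ↑ W)) ⊕ Q = T ⊕ F = T
So S3 is true.

3 of the 3 statements are true (S1, S2, S3).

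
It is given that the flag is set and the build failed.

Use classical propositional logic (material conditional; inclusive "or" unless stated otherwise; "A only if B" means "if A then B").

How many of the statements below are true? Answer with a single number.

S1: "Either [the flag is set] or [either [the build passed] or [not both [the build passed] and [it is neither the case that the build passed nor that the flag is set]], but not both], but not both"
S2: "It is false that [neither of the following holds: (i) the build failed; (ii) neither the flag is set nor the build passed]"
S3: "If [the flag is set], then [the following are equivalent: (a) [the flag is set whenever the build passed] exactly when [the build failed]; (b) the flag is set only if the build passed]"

1

Let L = "the flag is set" (T), Q = "the build passed" (F).

S1: Parsed as L xor (Q xor (Q nand (Q nor L)))

Q nor L = F nor T = F
Q nand (Q nor L) = F nand F = T
Q xor (Q nand (Q nor L)) = F xor T = T
L xor (Q xor (Q nand (Q nor L))) = T xor T = F
Hence S1 is false.

S2: This is ~(~Q nor (L nor Q)).

~Q = ~F = T
L nor Q = T nor F = F
~Q nor (L nor Q) = T nor F = F
~(~Q nor (L nor Q)) = ~F = T
So S2 is true.

S3: In symbols: L -> (((Q -> L) <-> ~Q) <-> (L -> Q))

Q -> L = F -> T = T
~Q = ~F = T
(Q -> L) <-> ~Q = T <-> T = T
L -> Q = T -> F = F
((Q -> L) <-> ~Q) <-> (L -> Q) = T <-> F = F
L -> (((Q -> L) <-> ~Q) <-> (L -> Q)) = T -> F = F
Hence S3 is false.

True statements: 1.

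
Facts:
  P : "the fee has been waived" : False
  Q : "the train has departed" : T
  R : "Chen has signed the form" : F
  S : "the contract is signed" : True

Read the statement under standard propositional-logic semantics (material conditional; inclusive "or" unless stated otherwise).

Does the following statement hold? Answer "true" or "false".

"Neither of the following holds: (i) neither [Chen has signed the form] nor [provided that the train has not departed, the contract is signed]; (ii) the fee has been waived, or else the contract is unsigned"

Values: R=F, Q=T, S=T, P=F.
In symbols: (R ↓ (¬Q → S)) ↓ (P ∨ ¬S)

¬Q = ¬T = F
¬Q → S = F → T = T
R ↓ (¬Q → S) = F ↓ T = F
¬S = ¬T = F
P ∨ ¬S = F ∨ F = F
(R ↓ (¬Q → S)) ↓ (P ∨ ¬S) = F ↓ F = T

true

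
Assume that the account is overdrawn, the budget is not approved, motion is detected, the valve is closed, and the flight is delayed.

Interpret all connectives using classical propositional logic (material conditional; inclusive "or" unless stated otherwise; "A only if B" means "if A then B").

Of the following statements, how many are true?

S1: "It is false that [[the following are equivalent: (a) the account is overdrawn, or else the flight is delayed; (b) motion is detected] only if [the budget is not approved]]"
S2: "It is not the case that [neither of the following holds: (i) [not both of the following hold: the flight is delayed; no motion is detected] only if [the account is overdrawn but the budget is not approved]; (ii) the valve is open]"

1

Let P = "the account is overdrawn" (True), U = "the flight is delayed" (True), R = "motion is detected" (True), Q = "the budget is approved" (False), S = "the valve is open" (False).

S1: In symbols: not (((P or U) iff R) -> not Q)

P or U = True or True = True
(P or U) iff R = True iff True = True
not Q = not False = True
((P or U) iff R) -> not Q = True -> True = True
not (((P or U) iff R) -> not Q) = not True = False
Thus S1 is false.

S2: Formalization: not (((U nand not R) -> (P and not Q)) nor S)

not R = not True = False
U nand not R = True nand False = True
not Q = not False = True
P and not Q = True and True = True
(U nand not R) -> (P and not Q) = True -> True = True
((U nand not R) -> (P and not Q)) nor S = True nor False = False
not (((U nand not R) -> (P and not Q)) nor S) = not False = True
Thus S2 is true.

Count: 1.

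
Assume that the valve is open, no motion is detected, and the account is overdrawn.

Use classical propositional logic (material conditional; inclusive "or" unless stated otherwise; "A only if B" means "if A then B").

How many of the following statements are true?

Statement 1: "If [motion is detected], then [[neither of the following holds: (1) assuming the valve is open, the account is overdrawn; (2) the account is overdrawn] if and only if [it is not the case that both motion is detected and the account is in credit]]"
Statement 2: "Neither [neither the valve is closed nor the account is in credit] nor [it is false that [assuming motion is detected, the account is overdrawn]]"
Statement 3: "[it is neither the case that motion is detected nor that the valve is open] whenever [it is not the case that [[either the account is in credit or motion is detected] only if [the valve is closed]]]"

Let Q = "motion is detected" (F), P = "the valve is open" (T), R = "the account is overdrawn" (T).

Statement 1: In symbols: Q → (((P → R) ↓ R) ↔ (Q ↑ ¬R))

P → R = T → T = T
(P → R) ↓ R = T ↓ T = F
¬R = ¬T = F
Q ↑ ¬R = F ↑ F = T
((P → R) ↓ R) ↔ (Q ↑ ¬R) = F ↔ T = F
Q → (((P → R) ↓ R) ↔ (Q ↑ ¬R)) = F → F = T
So Statement 1 is true.

Statement 2: In symbols: (¬P ↓ ¬R) ↓ ¬(Q → R)

¬P = ¬T = F
¬R = ¬T = F
¬P ↓ ¬R = F ↓ F = T
Q → R = F → T = T
¬(Q → R) = ¬T = F
(¬P ↓ ¬R) ↓ ¬(Q → R) = T ↓ F = F
Thus Statement 2 is false.

Statement 3: Formalization: ¬((¬R ∨ Q) → ¬P) → (Q ↓ P)

¬R = ¬T = F
¬R ∨ Q = F ∨ F = F
¬P = ¬T = F
(¬R ∨ Q) → ¬P = F → F = T
¬((¬R ∨ Q) → ¬P) = ¬T = F
Q ↓ P = F ↓ T = F
¬((¬R ∨ Q) → ¬P) → (Q ↓ P) = F → F = T
Hence Statement 3 is true.

Count: 2.

2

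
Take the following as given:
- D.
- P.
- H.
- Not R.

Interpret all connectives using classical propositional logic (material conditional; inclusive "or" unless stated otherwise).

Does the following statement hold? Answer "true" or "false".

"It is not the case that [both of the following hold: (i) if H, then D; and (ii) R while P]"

Formalization: not ((H -> D) and (R and P))

H -> D = True -> True = True
R and P = False and True = False
(H -> D) and (R and P) = True and False = False
not ((H -> D) and (R and P)) = not False = True

True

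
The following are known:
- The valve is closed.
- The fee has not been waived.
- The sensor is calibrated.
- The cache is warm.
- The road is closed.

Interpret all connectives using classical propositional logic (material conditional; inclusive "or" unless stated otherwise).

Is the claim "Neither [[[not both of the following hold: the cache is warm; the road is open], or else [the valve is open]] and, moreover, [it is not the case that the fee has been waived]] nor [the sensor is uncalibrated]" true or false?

false

Let U = "the cache is warm" (True), G = "the road is closed" (True), M = "the valve is open" (False), R = "the fee has been waived" (False), W = "the sensor is calibrated" (True).
This is (((U nand not G) or M) and not R) nor not W.

not G = not True = False
U nand not G = True nand False = True
(U nand not G) or M = True or False = True
not R = not False = True
((U nand not G) or M) and not R = True and True = True
not W = not True = False
(((U nand not G) or M) and not R) nor not W = True nor False = False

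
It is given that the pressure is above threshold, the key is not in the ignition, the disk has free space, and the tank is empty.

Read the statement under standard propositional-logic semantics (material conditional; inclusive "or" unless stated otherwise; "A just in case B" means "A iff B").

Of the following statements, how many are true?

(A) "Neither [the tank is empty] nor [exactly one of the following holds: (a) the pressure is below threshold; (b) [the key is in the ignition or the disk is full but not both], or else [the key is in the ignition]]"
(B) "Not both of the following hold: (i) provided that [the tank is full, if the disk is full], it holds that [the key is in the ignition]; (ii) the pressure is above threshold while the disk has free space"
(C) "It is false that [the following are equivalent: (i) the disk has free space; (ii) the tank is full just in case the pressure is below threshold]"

1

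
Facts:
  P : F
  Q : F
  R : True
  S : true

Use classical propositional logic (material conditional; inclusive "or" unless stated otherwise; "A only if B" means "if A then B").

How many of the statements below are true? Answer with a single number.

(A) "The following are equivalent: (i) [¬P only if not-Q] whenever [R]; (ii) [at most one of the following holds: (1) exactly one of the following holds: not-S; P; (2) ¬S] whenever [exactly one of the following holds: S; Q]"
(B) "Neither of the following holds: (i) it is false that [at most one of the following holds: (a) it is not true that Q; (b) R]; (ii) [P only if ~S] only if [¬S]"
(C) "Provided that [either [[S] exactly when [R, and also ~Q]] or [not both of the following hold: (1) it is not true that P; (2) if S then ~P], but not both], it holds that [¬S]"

(A): This is (R -> (not P -> not Q)) iff ((S xor Q) -> ((not S xor P) nand not S)).

not P = not False = True
not Q = not False = True
not P -> not Q = True -> True = True
R -> (not P -> not Q) = True -> True = True
S xor Q = True xor False = True
not S = not True = False
not S xor P = False xor False = False
not S = not True = False
(not S xor P) nand not S = False nand False = True
(S xor Q) -> ((not S xor P) nand not S) = True -> True = True
(R -> (not P -> not Q)) iff ((S xor Q) -> ((not S xor P) nand not S)) = True iff True = True
So (A) is true.

(B): Formalization: not (not Q nand R) nor ((P -> not S) -> not S)

not Q = not False = True
not Q nand R = True nand True = False
not (not Q nand R) = not False = True
not S = not True = False
P -> not S = False -> False = True
not S = not True = False
(P -> not S) -> not S = True -> False = False
not (not Q nand R) nor ((P -> not S) -> not S) = True nor False = False
So (B) is false.

(C): Parsed as ((S iff (R and not Q)) xor (not P nand (S -> not P))) -> not S

not Q = not False = True
R and not Q = True and True = True
S iff (R and not Q) = True iff True = True
not P = not False = True
not P = not False = True
S -> not P = True -> True = True
not P nand (S -> not P) = True nand True = False
(S iff (R and not Q)) xor (not P nand (S -> not P)) = True xor False = True
not S = not True = False
((S iff (R and not Q)) xor (not P nand (S -> not P))) -> not S = True -> False = False
Hence (C) is false.

Count: 1.

1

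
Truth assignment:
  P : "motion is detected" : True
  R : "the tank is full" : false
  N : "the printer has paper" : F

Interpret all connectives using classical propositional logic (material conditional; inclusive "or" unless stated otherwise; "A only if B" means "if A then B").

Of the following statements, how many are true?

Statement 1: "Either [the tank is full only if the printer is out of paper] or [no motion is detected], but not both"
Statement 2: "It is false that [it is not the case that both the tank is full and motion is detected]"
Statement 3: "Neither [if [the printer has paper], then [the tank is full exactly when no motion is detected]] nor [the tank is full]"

1

Statement 1: Parsed as (R → ¬N) ⊕ ¬P

¬N = ¬F = T
R → ¬N = F → T = T
¬P = ¬T = F
(R → ¬N) ⊕ ¬P = T ⊕ F = T
So Statement 1 is true.

Statement 2: This is ¬(R ↑ P).

R ↑ P = F ↑ T = T
¬(R ↑ P) = ¬T = F
Thus Statement 2 is false.

Statement 3: This is (N → (R ↔ ¬P)) ↓ R.

¬P = ¬T = F
R ↔ ¬P = F ↔ F = T
N → (R ↔ ¬P) = F → T = T
(N → (R ↔ ¬P)) ↓ R = T ↓ F = F
Thus Statement 3 is false.

Count: 1.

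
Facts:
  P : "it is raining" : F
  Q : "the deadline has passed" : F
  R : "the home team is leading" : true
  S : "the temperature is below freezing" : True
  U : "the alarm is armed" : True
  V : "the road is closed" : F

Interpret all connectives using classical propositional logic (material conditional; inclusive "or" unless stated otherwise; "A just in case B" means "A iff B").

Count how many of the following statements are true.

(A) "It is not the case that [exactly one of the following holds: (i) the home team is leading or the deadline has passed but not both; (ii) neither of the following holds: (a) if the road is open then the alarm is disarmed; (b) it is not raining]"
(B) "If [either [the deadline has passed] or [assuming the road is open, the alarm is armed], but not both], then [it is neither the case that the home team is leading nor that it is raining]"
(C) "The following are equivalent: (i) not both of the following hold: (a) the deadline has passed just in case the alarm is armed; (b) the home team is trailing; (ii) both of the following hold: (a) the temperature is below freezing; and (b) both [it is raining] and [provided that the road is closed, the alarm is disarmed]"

0

(A): This is not ((R xor Q) xor ((not V -> not U) nor not P)).

R xor Q = True xor False = True
not V = not False = True
not U = not True = False
not V -> not U = True -> False = False
not P = not False = True
(not V -> not U) nor not P = False nor True = False
(R xor Q) xor ((not V -> not U) nor not P) = True xor False = True
not ((R xor Q) xor ((not V -> not U) nor not P)) = not True = False
Thus (A) is false.

(B): In symbols: (Q xor (not V -> U)) -> (R nor P)

not V = not False = True
not V -> U = True -> True = True
Q xor (not V -> U) = False xor True = True
R nor P = True nor False = False
(Q xor (not V -> U)) -> (R nor P) = True -> False = False
Hence (B) is false.

(C): In symbols: ((Q iff U) nand not R) iff (S and (P and (V -> not U)))

Q iff U = False iff True = False
not R = not True = False
(Q iff U) nand not R = False nand False = True
not U = not True = False
V -> not U = False -> False = True
P and (V -> not U) = False and True = False
S and (P and (V -> not U)) = True and False = False
((Q iff U) nand not R) iff (S and (P and (V -> not U))) = True iff False = False
So (C) is false.

True statements: 0 (none).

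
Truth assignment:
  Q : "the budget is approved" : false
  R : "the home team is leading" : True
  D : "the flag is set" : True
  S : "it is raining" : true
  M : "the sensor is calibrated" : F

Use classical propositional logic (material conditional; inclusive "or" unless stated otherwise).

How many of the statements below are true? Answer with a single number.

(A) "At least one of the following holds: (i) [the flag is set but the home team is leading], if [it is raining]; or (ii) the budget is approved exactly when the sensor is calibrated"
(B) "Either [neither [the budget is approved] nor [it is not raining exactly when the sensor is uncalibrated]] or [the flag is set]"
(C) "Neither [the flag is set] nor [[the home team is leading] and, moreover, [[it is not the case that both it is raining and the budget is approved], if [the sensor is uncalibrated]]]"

2

(A): In symbols: (S -> (D & R)) | (Q <-> M)

D & R = T & T = T
S -> (D & R) = T -> T = T
Q <-> M = F <-> F = T
(S -> (D & R)) | (Q <-> M) = T | T = T
So (A) is true.

(B): This is (Q nor (~S <-> ~M)) | D.

~S = ~T = F
~M = ~F = T
~S <-> ~M = F <-> T = F
Q nor (~S <-> ~M) = F nor F = T
(Q nor (~S <-> ~M)) | D = T | T = T
Hence (B) is true.

(C): This is D nor (R & (~M -> (S nand Q))).

~M = ~F = T
S nand Q = T nand F = T
~M -> (S nand Q) = T -> T = T
R & (~M -> (S nand Q)) = T & T = T
D nor (R & (~M -> (S nand Q))) = T nor T = F
So (C) is false.

2 of the 3 statements are true ((A), (B)).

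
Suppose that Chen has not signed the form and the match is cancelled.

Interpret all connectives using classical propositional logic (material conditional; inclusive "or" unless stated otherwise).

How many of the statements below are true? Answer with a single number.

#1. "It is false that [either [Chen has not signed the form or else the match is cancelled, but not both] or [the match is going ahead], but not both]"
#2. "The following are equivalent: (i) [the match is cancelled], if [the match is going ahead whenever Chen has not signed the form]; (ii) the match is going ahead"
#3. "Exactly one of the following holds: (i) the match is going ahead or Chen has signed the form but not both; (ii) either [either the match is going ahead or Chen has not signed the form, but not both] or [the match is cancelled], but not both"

1

Let D = "Chen has signed the form" (False), G = "the match is cancelled" (True).

#1: Parsed as not ((not D xor G) xor not G)

not D = not False = True
not D xor G = True xor True = False
not G = not True = False
(not D xor G) xor not G = False xor False = False
not ((not D xor G) xor not G) = not False = True
Thus #1 is true.

#2: In symbols: ((not D -> not G) -> G) iff not G

not D = not False = True
not G = not True = False
not D -> not G = True -> False = False
(not D -> not G) -> G = False -> True = True
not G = not True = False
((not D -> not G) -> G) iff not G = True iff False = False
Thus #2 is false.

#3: Parsed as (not G xor D) xor ((not G xor not D) xor G)

not G = not True = False
not G xor D = False xor False = False
not G = not True = False
not D = not False = True
not G xor not D = False xor True = True
(not G xor not D) xor G = True xor True = False
(not G xor D) xor ((not G xor not D) xor G) = False xor False = False
Thus #3 is false.

True statements: 1 (#1).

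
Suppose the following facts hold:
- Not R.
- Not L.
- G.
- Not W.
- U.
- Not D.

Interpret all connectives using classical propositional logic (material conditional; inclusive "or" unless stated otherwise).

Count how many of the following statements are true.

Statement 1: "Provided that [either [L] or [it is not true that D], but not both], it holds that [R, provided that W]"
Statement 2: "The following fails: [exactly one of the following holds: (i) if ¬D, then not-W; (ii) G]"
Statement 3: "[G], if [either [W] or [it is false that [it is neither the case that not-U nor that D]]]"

Statement 1: In symbols: (L xor not D) -> (W -> R)

not D = not False = True
L xor not D = False xor True = True
W -> R = False -> False = True
(L xor not D) -> (W -> R) = True -> True = True
Thus Statement 1 is true.

Statement 2: Formalization: not ((not D -> not W) xor G)

not D = not False = True
not W = not False = True
not D -> not W = True -> True = True
(not D -> not W) xor G = True xor True = False
not ((not D -> not W) xor G) = not False = True
So Statement 2 is true.

Statement 3: Parsed as (W or not (not U nor D)) -> G

not U = not True = False
not U nor D = False nor False = True
not (not U nor D) = not True = False
W or not (not U nor D) = False or False = False
(W or not (not U nor D)) -> G = False -> True = True
So Statement 3 is true.

Count: 3.

3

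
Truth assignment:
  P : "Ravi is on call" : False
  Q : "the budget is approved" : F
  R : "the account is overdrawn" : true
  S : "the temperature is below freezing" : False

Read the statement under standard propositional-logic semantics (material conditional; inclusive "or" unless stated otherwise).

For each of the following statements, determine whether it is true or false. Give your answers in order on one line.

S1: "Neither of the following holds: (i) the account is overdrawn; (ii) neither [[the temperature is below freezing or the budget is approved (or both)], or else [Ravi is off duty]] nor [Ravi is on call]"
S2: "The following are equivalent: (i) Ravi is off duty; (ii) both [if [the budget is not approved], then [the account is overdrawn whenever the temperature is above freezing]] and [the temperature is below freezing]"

S1: This is R ↓ (((S ∨ Q) ∨ ¬P) ↓ P).

S ∨ Q = F ∨ F = F
¬P = ¬F = T
(S ∨ Q) ∨ ¬P = F ∨ T = T
((S ∨ Q) ∨ ¬P) ↓ P = T ↓ F = F
R ↓ (((S ∨ Q) ∨ ¬P) ↓ P) = T ↓ F = F
Hence S1 is false.

S2: Parsed as ¬P ↔ ((¬Q → (¬S → R)) ∧ S)

¬P = ¬F = T
¬Q = ¬F = T
¬S = ¬F = T
¬S → R = T → T = T
¬Q → (¬S → R) = T → T = T
(¬Q → (¬S → R)) ∧ S = T ∧ F = F
¬P ↔ ((¬Q → (¬S → R)) ∧ S) = T ↔ F = F
So S2 is false.

S1 F / S2 F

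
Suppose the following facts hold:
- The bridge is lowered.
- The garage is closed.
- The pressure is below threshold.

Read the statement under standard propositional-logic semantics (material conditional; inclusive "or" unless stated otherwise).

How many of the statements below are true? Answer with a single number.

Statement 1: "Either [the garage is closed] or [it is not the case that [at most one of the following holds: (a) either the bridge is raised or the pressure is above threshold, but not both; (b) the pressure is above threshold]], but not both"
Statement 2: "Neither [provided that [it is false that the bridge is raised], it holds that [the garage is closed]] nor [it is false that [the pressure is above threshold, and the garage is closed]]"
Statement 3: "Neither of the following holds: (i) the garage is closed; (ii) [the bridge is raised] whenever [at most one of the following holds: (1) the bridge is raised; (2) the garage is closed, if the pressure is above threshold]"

Let Q = "the garage is closed" (True), P = "the bridge is raised" (False), R = "the pressure is above threshold" (False).

Statement 1: Formalization: Q xor not ((P xor R) nand R)

P xor R = False xor False = False
(P xor R) nand R = False nand False = True
not ((P xor R) nand R) = not True = False
Q xor not ((P xor R) nand R) = True xor False = True
So Statement 1 is true.

Statement 2: Formalization: (not P -> Q) nor not (R and Q)

not P = not False = True
not P -> Q = True -> True = True
R and Q = False and True = False
not (R and Q) = not False = True
(not P -> Q) nor not (R and Q) = True nor True = False
Thus Statement 2 is false.

Statement 3: In symbols: Q nor ((P nand (R -> Q)) -> P)

R -> Q = False -> True = True
P nand (R -> Q) = False nand True = True
(P nand (R -> Q)) -> P = True -> False = False
Q nor ((P nand (R -> Q)) -> P) = True nor False = False
Thus Statement 3 is false.

True statements: 1 (Statement 1).

1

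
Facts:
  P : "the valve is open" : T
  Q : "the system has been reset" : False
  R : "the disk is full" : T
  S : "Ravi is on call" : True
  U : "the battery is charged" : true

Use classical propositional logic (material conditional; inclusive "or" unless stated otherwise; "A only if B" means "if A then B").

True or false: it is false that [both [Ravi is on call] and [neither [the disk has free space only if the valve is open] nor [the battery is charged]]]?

This is ¬(S ∧ ((¬R → P) ↓ U)).

¬R = ¬T = F
¬R → P = F → T = T
(¬R → P) ↓ U = T ↓ T = F
S ∧ ((¬R → P) ↓ U) = T ∧ F = F
¬(S ∧ ((¬R → P) ↓ U)) = ¬F = T

The statement is true.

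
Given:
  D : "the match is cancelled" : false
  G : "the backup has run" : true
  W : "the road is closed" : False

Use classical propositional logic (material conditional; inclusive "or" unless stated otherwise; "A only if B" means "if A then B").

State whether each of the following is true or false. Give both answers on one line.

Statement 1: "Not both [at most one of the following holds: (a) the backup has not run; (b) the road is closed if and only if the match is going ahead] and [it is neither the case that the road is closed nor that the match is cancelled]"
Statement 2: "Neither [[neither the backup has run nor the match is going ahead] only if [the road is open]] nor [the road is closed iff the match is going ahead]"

Statement 1: Parsed as (not G nand (W iff not D)) nand (W nor D)

not G = not True = False
not D = not False = True
W iff not D = False iff True = False
not G nand (W iff not D) = False nand False = True
W nor D = False nor False = True
(not G nand (W iff not D)) nand (W nor D) = True nand True = False
So Statement 1 is false.

Statement 2: In symbols: ((G nor not D) -> not W) nor (W iff not D)

not D = not False = True
G nor not D = True nor True = False
not W = not False = True
(G nor not D) -> not W = False -> True = True
not D = not False = True
W iff not D = False iff True = False
((G nor not D) -> not W) nor (W iff not D) = True nor False = False
So Statement 2 is false.

Statement 1 F / Statement 2 F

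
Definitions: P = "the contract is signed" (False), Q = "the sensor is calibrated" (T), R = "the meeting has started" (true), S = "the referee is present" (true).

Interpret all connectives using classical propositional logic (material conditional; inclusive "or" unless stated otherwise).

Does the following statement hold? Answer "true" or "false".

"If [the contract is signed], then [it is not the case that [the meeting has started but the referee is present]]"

Parsed as P -> not (R and S)

R and S = True and True = True
not (R and S) = not True = False
P -> not (R and S) = False -> False = True

true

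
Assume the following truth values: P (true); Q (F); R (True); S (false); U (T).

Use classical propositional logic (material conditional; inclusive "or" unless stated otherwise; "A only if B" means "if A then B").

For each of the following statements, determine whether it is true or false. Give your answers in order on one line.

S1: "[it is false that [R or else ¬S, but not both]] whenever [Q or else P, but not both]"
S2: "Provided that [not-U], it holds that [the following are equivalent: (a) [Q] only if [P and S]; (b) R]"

S1 true / S2 true

S1: In symbols: (Q xor P) -> ~(R xor ~S)

Q xor P = F xor T = T
~S = ~F = T
R xor ~S = T xor T = F
~(R xor ~S) = ~F = T
(Q xor P) -> ~(R xor ~S) = T -> T = T
Hence S1 is true.

S2: Parsed as ~U -> ((Q -> (P & S)) <-> R)

~U = ~T = F
P & S = T & F = F
Q -> (P & S) = F -> F = T
(Q -> (P & S)) <-> R = T <-> T = T
~U -> ((Q -> (P & S)) <-> R) = F -> T = T
Thus S2 is true.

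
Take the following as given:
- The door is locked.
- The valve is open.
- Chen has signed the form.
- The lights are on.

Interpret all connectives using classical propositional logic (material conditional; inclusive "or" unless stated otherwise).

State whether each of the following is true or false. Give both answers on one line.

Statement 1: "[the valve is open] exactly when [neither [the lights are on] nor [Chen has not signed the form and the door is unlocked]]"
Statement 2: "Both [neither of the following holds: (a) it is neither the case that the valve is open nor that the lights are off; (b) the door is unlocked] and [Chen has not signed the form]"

Statement 1 false; Statement 2 false

Let V = "the valve is open" (T), K = "the lights are on" (T), G = "Chen has signed the form" (T), W = "the door is locked" (T).

Statement 1: Parsed as V <-> (K nor (~G & ~W))

~G = ~T = F
~W = ~T = F
~G & ~W = F & F = F
K nor (~G & ~W) = T nor F = F
V <-> (K nor (~G & ~W)) = T <-> F = F
Hence Statement 1 is false.

Statement 2: Parsed as ((V nor ~K) nor ~W) & ~G

~K = ~T = F
V nor ~K = T nor F = F
~W = ~T = F
(V nor ~K) nor ~W = F nor F = T
~G = ~T = F
((V nor ~K) nor ~W) & ~G = T & F = F
So Statement 2 is false.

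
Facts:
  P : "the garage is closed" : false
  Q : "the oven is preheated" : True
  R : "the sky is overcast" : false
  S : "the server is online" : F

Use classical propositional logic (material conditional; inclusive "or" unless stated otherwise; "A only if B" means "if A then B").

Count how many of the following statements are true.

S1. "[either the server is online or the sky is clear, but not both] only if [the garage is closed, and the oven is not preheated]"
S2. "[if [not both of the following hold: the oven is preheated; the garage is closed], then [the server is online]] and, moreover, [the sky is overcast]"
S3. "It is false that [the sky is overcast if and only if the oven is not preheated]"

S1: Formalization: (S ⊕ ¬R) → (P ∧ ¬Q)

¬R = ¬F = T
S ⊕ ¬R = F ⊕ T = T
¬Q = ¬T = F
P ∧ ¬Q = F ∧ F = F
(S ⊕ ¬R) → (P ∧ ¬Q) = T → F = F
Hence S1 is false.

S2: This is ((Q ↑ P) → S) ∧ R.

Q ↑ P = T ↑ F = T
(Q ↑ P) → S = T → F = F
((Q ↑ P) → S) ∧ R = F ∧ F = F
So S2 is false.

S3: This is ¬(R ↔ ¬Q).

¬Q = ¬T = F
R ↔ ¬Q = F ↔ F = T
¬(R ↔ ¬Q) = ¬T = F
Hence S3 is false.

0 of the 3 statements are true (none).

0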